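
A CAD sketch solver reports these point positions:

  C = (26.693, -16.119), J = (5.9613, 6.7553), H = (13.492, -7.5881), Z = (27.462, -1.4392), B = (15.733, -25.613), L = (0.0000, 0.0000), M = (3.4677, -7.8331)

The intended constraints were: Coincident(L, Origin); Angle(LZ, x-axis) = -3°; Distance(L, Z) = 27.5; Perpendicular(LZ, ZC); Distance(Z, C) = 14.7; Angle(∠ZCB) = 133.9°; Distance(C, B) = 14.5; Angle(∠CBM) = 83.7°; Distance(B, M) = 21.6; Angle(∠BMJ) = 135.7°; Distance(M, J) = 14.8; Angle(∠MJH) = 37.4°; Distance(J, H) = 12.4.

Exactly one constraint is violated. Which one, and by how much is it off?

Distance(J, H) = 12.4 — off by 3.80.

L = (0.00, 0.00) ✓; LZ at -3.000° ✓; |LZ| = 27.50 ✓; ∠(LZ, ZC) = 90.00° ✓; |ZC| = 14.70 ✓; ∠ZCB = 133.9° ✓; |CB| = 14.50 ✓; ∠CBM = 83.70° ✓; |BM| = 21.60 ✓; ∠BMJ = 135.7° ✓; |MJ| = 14.80 ✓; ∠MJH = 37.40° ✓; |JH| = 16.20 ✗.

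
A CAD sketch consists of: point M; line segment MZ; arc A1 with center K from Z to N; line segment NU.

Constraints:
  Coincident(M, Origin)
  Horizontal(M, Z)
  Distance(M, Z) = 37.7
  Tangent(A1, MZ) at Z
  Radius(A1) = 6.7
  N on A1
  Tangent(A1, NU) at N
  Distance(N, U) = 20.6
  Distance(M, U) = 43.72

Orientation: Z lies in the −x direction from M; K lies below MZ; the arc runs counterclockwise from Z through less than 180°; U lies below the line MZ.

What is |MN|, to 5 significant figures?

44.684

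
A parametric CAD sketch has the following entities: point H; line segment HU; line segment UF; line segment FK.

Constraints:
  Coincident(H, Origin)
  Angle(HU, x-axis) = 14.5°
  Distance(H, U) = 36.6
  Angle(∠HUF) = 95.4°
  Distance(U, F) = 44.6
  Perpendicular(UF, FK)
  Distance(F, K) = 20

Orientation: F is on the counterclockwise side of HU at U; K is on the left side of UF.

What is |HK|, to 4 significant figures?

50.78

∠HUF = 95.4°, so UF runs at 14.5° + (180° − 95.4°) = 99.10° from the x-axis; with |UF| = 44.6, F = U + 44.6·(cos 99.10°, sin 99.10°) = (28.38, 53.20). The perpendicularity gives FK at right angles to UF; with |FK| = 20.0 on the left of UF, K = F + 20.0·(-0.9874, -0.1582) = (8.632, 50.04). Then |HK| = |K − H| = 50.78.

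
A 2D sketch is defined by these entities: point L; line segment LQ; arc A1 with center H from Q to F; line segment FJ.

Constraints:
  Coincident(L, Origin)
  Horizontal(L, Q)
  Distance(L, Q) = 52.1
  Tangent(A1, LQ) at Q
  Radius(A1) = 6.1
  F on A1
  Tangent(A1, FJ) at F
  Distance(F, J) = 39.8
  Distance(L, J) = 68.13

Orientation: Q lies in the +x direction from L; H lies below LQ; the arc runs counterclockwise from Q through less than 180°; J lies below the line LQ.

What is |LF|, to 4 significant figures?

46.52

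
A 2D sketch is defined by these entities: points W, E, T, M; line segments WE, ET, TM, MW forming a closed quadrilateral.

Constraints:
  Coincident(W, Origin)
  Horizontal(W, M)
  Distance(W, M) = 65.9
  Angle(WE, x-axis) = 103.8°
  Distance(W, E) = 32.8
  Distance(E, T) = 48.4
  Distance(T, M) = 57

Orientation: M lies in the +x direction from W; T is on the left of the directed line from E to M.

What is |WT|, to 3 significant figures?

61.8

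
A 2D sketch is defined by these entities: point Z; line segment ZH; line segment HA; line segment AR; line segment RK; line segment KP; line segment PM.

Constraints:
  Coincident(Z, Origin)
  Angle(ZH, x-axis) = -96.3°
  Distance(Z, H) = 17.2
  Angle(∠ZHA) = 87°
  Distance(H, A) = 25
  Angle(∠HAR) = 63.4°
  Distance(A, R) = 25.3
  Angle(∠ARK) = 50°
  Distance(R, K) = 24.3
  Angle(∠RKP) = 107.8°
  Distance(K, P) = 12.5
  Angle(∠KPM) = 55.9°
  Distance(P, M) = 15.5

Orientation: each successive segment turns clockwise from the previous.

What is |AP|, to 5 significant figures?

14.020

∠ARK = 50.0° gives RK at -75.900° from the x-axis; with |RK| = 24.3, K = (-5.8038, -16.130). ∠RKP = 107.8° gives KP at -148.10° from the x-axis; with |KP| = 12.5, P = (-16.416, -22.735). Then |AP| = |P − A| = 14.020.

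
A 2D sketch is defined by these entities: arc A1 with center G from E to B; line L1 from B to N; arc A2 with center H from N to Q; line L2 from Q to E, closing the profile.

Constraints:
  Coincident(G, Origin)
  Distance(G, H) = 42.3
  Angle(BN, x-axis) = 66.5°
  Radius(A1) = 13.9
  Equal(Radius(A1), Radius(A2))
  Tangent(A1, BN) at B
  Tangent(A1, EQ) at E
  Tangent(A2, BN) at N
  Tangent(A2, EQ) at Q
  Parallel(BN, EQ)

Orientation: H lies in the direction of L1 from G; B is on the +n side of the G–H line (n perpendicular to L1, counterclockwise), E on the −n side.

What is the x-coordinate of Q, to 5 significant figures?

29.614

Tangency of A1 to both parallel lines with radius 13.9 puts B and E at G ± 13.9·n: B = (-12.747, 5.5426), E = (12.747, -5.5426). Equal radii place N and Q the same way about H: N = H + 13.9·n = (4.1200, 44.334), Q = H − 13.9·n = (29.614, 33.249). So Q.x = 29.614.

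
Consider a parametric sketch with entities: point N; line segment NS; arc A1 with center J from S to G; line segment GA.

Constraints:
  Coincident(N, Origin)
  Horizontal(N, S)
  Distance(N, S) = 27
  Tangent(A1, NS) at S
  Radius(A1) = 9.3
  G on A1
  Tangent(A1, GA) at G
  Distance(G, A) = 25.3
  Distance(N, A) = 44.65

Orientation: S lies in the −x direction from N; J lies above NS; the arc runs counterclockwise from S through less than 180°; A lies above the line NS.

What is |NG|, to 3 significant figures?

21.9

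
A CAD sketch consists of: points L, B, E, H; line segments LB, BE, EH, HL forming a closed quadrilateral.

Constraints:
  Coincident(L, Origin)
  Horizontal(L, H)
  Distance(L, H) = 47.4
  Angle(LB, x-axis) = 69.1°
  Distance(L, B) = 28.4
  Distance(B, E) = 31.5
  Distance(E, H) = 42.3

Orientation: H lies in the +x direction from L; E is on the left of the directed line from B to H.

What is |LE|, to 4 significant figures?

56.07

L is at the origin; LH is horizontal with |LH| = 47.4 and H in +x, so H = (47.4, 0). LB runs at 69.1° with |LB| = 28.4, so B = (10.13, 26.53). E is determined by |BE| = 31.5 and |EH| = 42.3 together: it lies at the intersection of circle(B, 31.5) and circle(H, 42.3). With |BH| = 45.75, the foot of the radical line on BH is 14.16 from B and the perpendicular offset is √(31.5² − 14.16²) = 28.14. Taking the left-of-BH solution: E = (37.99, 41.24).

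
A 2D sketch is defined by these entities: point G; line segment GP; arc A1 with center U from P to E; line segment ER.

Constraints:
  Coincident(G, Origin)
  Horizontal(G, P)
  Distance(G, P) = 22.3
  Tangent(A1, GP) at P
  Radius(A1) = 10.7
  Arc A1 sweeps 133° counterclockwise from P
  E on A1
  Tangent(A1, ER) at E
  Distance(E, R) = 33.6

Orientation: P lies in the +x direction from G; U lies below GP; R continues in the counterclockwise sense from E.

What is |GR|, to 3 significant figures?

56.7

G is at the origin; G and P share the same y with |GP| = 22.3 and P on the +x side, so P = (22.3, 0.00). Since A1 is tangent to GP there, UP ⟂ GP, so U = P + (0, -10.7) = (22.3, -10.7). On A1, P sits at bearing 90° from U; a 133° counterclockwise sweep puts E at bearing 223°, so E = U + 10.7·(cos 223°, sin 223°) = (14.5, -18.0). Since A1 is tangent to ER there, UE ⟂ ER, so ER runs along (−sin 223°, cos 223°); with |ER| = 33.6, R = (37.4, -42.6). Then |GR| = |R − G| = 56.7.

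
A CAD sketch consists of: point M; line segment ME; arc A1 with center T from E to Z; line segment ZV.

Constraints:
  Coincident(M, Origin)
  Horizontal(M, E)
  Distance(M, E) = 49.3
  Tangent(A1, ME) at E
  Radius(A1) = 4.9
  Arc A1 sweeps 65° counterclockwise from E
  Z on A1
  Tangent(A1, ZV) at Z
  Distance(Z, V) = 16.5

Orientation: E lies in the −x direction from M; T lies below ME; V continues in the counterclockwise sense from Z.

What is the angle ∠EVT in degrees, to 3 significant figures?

8.85°

M is at the origin; ME is horizontal with |ME| = 49.3 and E on the −x side, so E = (-49.3, 0.00). A1 meets ME tangentially, so TE is at right angles to ME, so T = E + (0, -4.9) = (-49.3, -4.90). On A1, E sits at bearing 90° from T; a 65° counterclockwise sweep puts Z at bearing 155°, so Z = T + 4.9·(cos 155°, sin 155°) = (-53.7, -2.83). A1 meets ZV tangentially, so TZ is at right angles to ZV, so ZV runs along (−sin 155°, cos 155°); with |ZV| = 16.5, V = (-60.7, -17.8). Then cos ∠EVT = VE·VT / (|VE||VT|), giving 8.85°.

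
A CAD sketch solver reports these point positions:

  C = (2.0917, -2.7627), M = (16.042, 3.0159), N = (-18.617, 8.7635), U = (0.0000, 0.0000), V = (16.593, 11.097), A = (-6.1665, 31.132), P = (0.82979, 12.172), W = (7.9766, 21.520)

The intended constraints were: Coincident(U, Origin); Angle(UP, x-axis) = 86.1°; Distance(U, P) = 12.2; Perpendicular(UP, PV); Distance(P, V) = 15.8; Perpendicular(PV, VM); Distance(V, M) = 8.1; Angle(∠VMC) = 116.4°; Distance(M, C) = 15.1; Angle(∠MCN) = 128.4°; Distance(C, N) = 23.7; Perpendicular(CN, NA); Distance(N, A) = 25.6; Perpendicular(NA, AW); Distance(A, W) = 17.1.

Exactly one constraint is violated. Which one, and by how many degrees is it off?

Perpendicular(NA, AW) — off by 5.10°.

U = (0.00, 0.00) ✓; UP at 86.10° ✓; |UP| = 12.20 ✓; ∠(UP, PV) = 90.00° ✓; |PV| = 15.80 ✓; ∠(PV, VM) = 90.00° ✓; |VM| = 8.100 ✓; ∠VMC = 116.4° ✓; |MC| = 15.10 ✓; ∠MCN = 128.4° ✓; |CN| = 23.70 ✓; ∠(CN, NA) = 90.00° ✓; |NA| = 25.60 ✓; ∠(NA, AW) = 95.10° ✗; |AW| = 17.10 ✓.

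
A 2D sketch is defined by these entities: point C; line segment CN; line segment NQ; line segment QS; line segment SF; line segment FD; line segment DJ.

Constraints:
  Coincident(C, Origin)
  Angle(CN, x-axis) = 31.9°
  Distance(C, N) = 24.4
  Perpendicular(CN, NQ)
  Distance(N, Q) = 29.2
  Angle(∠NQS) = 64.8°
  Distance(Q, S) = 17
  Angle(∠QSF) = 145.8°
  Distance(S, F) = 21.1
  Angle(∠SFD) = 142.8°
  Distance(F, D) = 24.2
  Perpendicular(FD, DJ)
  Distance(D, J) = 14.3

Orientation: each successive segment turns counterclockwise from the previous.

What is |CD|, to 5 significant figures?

20.267

C is at the origin; CN runs at 31.9° with length 24.4, so N = (20.715, 12.894). CN ⟂ NQ, so NQ runs at 121.90°; with |NQ| = 29.2, Q = (5.2845, 37.684). ∠NQS = 64.8° gives QS at -122.90° from the x-axis; with |QS| = 17.0, S = (-3.9495, 23.410). ∠QSF = 145.8° gives SF at -88.700° from the x-axis; with |SF| = 21.1, F = (-3.4708, 2.3158). ∠SFD = 142.8° gives FD at -51.500° from the x-axis; with |FD| = 24.2, D = (11.594, -16.623). Then |CD| = |D − C| = 20.267.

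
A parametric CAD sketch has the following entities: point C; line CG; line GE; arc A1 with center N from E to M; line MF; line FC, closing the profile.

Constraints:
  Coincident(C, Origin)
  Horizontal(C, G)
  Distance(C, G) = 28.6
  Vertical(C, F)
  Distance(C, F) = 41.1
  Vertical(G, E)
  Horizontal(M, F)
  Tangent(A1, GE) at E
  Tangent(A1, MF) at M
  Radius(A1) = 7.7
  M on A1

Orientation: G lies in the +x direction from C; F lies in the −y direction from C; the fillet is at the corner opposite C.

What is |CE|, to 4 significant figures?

43.97

C is at the origin; CG is horizontal with |CG| = 28.6 and G on the +x side, so G = (28.60, 0.000). C and F share the same x with |CF| = 41.1 and F on the −y side, so F = (0.000, -41.10). The virtual corner opposite C is at (28.60, -41.10). A1 meets GE tangentially, so NE is at right angles to GE and the tangent condition forces NM to be normal to MF, with radius 7.7, so the center N sits 7.7 in from both sides at N = (20.90, -33.40). That places the tangent points at E = (28.60, -33.40) on GE and M = (20.90, -41.10) on MF. Then |CE| = |E − C| = 43.97.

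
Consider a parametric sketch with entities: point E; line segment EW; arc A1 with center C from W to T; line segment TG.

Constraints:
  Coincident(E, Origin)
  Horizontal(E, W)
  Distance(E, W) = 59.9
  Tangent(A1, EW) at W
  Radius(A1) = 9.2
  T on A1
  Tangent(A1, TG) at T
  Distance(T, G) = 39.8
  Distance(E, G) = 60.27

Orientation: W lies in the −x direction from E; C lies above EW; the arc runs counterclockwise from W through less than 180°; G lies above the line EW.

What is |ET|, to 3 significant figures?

51.5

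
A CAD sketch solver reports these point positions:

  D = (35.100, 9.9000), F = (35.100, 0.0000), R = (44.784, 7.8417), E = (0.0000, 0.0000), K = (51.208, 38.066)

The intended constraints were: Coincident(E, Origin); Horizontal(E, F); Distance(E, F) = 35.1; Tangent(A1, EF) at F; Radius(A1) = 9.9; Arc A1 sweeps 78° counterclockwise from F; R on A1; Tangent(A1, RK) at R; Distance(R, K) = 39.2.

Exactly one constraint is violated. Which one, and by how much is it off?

Distance(R, K) = 39.2 — off by 8.30.

E = (0.00, 0.00) ✓; E.y = 0.00, F.y = 0.00 ✓; |EF| = 35.10 ✓; ∠(DF, FE) = 90.00° ✓; |DF| = 9.900 ✓; bearing(D→R) − bearing(D→F) = 78.00° ✓; |DR| = 9.900 ✓; ∠(DR, RK) = 90.00° ✓; |RK| = 30.90 ✗.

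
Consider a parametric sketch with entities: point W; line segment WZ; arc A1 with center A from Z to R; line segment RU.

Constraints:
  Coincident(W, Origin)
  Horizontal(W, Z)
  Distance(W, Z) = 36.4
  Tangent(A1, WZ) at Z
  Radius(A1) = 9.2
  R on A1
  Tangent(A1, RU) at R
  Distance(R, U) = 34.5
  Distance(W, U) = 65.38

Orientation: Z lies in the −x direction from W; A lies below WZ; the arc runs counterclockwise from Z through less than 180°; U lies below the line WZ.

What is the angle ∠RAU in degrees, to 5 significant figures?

75.069°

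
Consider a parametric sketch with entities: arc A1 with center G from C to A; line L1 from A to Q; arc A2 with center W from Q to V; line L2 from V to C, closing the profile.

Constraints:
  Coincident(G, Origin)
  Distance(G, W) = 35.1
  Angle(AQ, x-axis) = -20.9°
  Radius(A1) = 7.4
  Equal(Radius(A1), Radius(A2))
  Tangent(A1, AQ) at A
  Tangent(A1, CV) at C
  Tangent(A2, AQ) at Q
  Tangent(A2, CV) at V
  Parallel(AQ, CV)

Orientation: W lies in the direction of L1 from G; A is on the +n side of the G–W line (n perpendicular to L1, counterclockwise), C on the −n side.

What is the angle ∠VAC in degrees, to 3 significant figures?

67.1°

The slot axis is L1's direction at -20.9°, so u = (cos -20.9°, sin -20.9°) = (0.934, -0.357) and n = (−sin -20.9°, cos -20.9°) = (0.357, 0.934). G is at the origin and W lies 35.1 along u from G, so W = 35.1·u = (32.8, -12.5). Tangency of A1 to both parallel lines with radius 7.4 puts A and C at G ± 7.4·n: A = (2.64, 6.91), C = (-2.64, -6.91). Equal radii place Q and V the same way about W: Q = W + 7.4·n = (35.4, -5.61), V = W − 7.4·n = (30.2, -19.4). Then cos ∠VAC = AV·AC / (|AV||AC|), giving 67.1°.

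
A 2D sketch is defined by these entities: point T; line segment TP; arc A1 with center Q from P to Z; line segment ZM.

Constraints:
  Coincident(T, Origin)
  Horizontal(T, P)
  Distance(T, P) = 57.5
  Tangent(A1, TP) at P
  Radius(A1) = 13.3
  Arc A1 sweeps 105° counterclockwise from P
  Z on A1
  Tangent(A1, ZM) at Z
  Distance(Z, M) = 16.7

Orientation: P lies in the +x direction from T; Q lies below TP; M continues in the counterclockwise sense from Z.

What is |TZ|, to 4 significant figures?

47.69

Tangency of A1 to TP means the radius QP is perpendicular to TP, so Q = P + (0, -13.3) = (57.50, -13.30). On A1, P sits at bearing 90° from Q; a 105° counterclockwise sweep puts Z at bearing 195°, so Z = Q + 13.3·(cos 195°, sin 195°) = (44.65, -16.74). Then |TZ| = |Z − T| = 47.69.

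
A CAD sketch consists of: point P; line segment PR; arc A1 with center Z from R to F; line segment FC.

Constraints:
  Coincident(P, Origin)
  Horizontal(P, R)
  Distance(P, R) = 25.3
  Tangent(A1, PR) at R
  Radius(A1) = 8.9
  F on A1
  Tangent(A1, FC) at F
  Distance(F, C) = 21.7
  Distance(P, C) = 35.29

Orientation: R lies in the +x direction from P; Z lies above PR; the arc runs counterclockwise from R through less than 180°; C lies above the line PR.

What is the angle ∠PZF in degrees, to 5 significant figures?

156.61°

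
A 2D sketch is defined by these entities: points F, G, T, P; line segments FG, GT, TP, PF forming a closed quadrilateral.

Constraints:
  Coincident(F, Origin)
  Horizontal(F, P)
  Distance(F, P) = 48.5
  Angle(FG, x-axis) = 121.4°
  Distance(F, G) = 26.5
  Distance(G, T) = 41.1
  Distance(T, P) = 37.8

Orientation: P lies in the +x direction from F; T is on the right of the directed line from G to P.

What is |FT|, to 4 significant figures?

15.20

F is at the origin; FP is horizontal with |FP| = 48.5 and P in +x, so P = (48.5, 0). FG runs at 121.4° with |FG| = 26.5, so G = (-13.81, 22.62). T is determined by |GT| = 41.1 and |TP| = 37.8 together: it lies at the intersection of circle(G, 41.1) and circle(P, 37.8). With |GP| = 66.29, the foot of the radical line on GP is 35.11 from G and the perpendicular offset is √(41.1² − 35.11²) = 21.37. Taking the right-of-GP solution: T = (11.90, -9.449).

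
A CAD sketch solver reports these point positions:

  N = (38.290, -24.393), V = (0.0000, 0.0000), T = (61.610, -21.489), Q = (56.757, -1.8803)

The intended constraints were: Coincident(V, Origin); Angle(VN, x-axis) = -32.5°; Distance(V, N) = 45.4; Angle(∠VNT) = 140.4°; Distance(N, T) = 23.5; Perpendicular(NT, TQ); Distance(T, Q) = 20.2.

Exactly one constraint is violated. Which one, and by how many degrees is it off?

Perpendicular(NT, TQ) — off by 6.80°.

V = (0.00, 0.00) ✓; VN at -32.50° ✓; |VN| = 45.40 ✓; ∠VNT = 140.4° ✓; |NT| = 23.50 ✓; ∠(NT, TQ) = 96.80° ✗; |TQ| = 20.20 ✓.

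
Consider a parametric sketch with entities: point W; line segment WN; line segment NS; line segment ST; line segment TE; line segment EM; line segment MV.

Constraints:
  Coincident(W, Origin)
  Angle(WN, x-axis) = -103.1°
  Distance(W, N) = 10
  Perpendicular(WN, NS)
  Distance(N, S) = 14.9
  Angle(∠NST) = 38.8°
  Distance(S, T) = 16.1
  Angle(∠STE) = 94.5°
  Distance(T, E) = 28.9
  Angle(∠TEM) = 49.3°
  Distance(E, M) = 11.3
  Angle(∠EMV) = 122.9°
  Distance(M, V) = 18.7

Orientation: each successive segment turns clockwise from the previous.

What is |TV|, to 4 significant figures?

6.736

W is at the origin; WN runs at -103.1° with length 10.0, so N = (-2.267, -9.740). WN ⟂ NS, so NS runs at 166.9°; with |NS| = 14.9, S = (-16.78, -6.363). ∠NST = 38.8° gives ST at 25.70° from the x-axis; with |ST| = 16.1, T = (-2.271, 0.6193). ∠STE = 94.5° gives TE at -59.80° from the x-axis; with |TE| = 28.9, E = (12.27, -24.36). ∠TEM = 49.3° gives EM at 169.5° from the x-axis; with |EM| = 11.3, M = (1.155, -22.30). ∠EMV = 122.9° gives MV at 112.4° from the x-axis; with |MV| = 18.7, V = (-5.971, -5.010). Then |TV| = |V − T| = 6.736.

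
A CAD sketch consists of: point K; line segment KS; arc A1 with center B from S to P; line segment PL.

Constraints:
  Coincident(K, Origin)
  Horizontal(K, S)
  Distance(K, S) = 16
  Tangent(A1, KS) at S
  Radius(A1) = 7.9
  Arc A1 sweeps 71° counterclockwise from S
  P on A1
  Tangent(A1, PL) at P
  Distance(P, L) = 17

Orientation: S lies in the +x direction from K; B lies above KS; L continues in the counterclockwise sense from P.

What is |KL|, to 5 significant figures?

36.046

On A1, S sits at bearing -90° from B; a 71° counterclockwise sweep puts P at bearing -19°, so P = B + 7.9·(cos -19°, sin -19°) = (23.470, 5.3280). The tangent condition forces BP to be normal to PL, so PL runs along (−sin -19°, cos -19°); with |PL| = 17.0, L = (29.004, 21.402). Then |KL| = |L − K| = 36.046.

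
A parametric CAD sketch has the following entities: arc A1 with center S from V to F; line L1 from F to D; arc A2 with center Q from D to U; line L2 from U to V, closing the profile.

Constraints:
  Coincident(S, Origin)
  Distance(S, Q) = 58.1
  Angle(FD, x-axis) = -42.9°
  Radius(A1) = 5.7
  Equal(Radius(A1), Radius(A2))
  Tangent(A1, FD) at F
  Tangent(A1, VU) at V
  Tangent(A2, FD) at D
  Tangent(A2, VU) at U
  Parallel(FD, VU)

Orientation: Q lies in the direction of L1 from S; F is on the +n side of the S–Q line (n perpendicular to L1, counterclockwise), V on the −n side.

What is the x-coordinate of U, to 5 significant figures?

38.681

The slot axis is L1's direction at -42.9°, so u = (cos -42.9°, sin -42.9°) = (0.73254, -0.68072) and n = (−sin -42.9°, cos -42.9°) = (0.68072, 0.73254). S is at the origin and Q lies 58.1 along u from S, so Q = 58.1·u = (42.561, -39.550). Tangency of A1 to both parallel lines with radius 5.7 puts F and V at S ± 5.7·n: F = (3.8801, 4.1755), V = (-3.8801, -4.1755). Equal radii place D and U the same way about Q: D = Q + 5.7·n = (46.441, -35.374), U = Q − 5.7·n = (38.681, -43.725). So U.x = 38.681.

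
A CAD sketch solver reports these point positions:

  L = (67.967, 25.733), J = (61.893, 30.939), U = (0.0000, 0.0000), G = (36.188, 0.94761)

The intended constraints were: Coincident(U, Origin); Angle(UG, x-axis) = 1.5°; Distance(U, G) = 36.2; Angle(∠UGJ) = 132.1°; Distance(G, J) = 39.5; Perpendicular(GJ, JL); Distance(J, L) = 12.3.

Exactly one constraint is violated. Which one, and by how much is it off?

Distance(J, L) = 12.3 — off by 4.30.

U = (0.00, 0.00) ✓; UG at 1.500° ✓; |UG| = 36.20 ✓; ∠UGJ = 132.1° ✓; |GJ| = 39.50 ✓; ∠(GJ, JL) = 90.00° ✓; |JL| = 8.000 ✗.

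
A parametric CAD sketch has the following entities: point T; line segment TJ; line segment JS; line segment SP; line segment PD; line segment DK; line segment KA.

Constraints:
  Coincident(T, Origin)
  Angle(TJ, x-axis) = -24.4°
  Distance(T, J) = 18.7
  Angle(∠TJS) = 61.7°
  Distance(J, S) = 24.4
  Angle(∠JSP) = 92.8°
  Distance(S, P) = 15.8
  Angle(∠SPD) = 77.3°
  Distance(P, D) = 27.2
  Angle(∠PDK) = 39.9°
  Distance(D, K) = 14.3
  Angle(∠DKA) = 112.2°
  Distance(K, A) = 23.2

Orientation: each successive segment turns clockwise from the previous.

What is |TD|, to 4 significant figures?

11.78

T is at the origin; TJ runs at -24.4° with length 18.7, so J = (17.03, -7.725). ∠TJS = 61.7° gives JS at -142.7° from the x-axis; with |JS| = 24.4, S = (-2.380, -22.51). ∠JSP = 92.8° gives SP at 130.1° from the x-axis; with |SP| = 15.8, P = (-12.56, -10.43). ∠SPD = 77.3° gives PD at 27.40° from the x-axis; with |PD| = 27.2, D = (11.59, 2.092). Then |TD| = |D − T| = 11.78.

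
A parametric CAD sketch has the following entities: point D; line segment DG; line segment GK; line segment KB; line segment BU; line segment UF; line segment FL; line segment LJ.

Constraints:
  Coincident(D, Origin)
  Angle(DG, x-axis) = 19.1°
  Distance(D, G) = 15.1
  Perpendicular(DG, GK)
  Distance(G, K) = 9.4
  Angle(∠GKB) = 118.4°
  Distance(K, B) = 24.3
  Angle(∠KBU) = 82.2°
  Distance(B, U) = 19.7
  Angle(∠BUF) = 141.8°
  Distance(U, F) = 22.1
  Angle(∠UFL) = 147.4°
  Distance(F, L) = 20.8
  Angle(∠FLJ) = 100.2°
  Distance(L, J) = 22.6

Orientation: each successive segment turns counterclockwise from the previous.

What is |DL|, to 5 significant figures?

33.236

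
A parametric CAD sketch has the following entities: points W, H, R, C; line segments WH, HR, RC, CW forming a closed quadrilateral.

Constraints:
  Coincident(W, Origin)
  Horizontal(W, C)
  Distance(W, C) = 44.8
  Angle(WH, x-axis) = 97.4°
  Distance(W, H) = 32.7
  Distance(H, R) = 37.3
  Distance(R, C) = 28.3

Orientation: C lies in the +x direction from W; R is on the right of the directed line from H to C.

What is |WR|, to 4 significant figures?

16.60

W is at the origin; WC is horizontal with |WC| = 44.8 and C in +x, so C = (44.8, 0). WH runs at 97.4° with |WH| = 32.7, so H = (-4.212, 32.43). R is determined by |HR| = 37.3 and |RC| = 28.3 together: it lies at the intersection of circle(H, 37.3) and circle(C, 28.3). With |HC| = 58.77, the foot of the radical line on HC is 34.41 from H and the perpendicular offset is √(37.3² − 34.41²) = 14.40. Taking the right-of-HC solution: R = (16.54, 1.431).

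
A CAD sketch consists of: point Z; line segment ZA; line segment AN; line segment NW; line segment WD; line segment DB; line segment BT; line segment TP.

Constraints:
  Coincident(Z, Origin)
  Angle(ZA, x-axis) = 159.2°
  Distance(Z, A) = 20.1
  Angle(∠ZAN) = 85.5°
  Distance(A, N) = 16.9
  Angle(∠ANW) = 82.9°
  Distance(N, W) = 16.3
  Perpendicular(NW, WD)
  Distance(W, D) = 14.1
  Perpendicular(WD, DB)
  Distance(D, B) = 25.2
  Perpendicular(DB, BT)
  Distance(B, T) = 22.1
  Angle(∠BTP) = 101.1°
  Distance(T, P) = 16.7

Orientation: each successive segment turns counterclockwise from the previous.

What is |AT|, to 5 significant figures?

27.098

Z is at the origin; ZA runs at 159.2° with length 20.1, so A = (-18.790, 7.1376). ∠ZAN = 85.5° gives AN at -106.30° from the x-axis; with |AN| = 16.9, N = (-23.533, -9.0831). ∠ANW = 82.9° gives NW at -9.2000° from the x-axis; with |NW| = 16.3, W = (-7.4429, -11.689). NW ⟂ WD, so WD runs at 80.800°; with |WD| = 14.1, D = (-5.1886, 2.2295). The perpendicularity gives DB at right angles to WD, so DB runs at 170.80°; with |DB| = 25.2, B = (-30.064, 6.2585). DB ⟂ BT, so BT runs at -99.200°; with |BT| = 22.1, T = (-33.598, -15.557). Then |AT| = |T − A| = 27.098.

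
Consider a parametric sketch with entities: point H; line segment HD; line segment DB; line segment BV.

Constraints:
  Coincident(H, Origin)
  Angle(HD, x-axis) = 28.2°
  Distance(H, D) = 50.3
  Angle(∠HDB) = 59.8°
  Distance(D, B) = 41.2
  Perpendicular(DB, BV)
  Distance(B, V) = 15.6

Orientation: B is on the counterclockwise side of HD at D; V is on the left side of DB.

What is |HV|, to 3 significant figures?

32.1

H is at the origin; HD runs at 28.2° with length 50.3, so D = 50.3·(cos 28.2°, sin 28.2°) = (44.3, 23.8). ∠HDB = 59.8°, so DB runs at 28.2° + (180° − 59.8°) = 148° from the x-axis; with |DB| = 41.2, B = D + 41.2·(cos 148°, sin 148°) = (9.24, 45.4). The perpendicularity gives BV at right angles to DB; with |BV| = 15.6 on the left of DB, V = B + 15.6·(-0.524, -0.852) = (1.06, 32.1). Then |HV| = |V − H| = 32.1.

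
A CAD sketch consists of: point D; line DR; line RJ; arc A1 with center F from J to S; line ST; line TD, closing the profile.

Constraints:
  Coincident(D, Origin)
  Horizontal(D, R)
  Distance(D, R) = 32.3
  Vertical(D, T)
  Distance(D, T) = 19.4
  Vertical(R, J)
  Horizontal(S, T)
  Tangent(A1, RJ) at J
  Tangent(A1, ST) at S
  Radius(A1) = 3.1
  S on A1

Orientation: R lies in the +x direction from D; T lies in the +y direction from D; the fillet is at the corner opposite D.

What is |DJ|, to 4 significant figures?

36.18

D is at the origin; DR is horizontal with |DR| = 32.3 and R on the +x side, so R = (32.30, 0.000). D and T share the same x with |DT| = 19.4 and T on the +y side, so T = (0.000, 19.40). The virtual corner opposite D is at (32.30, 19.40). The tangent condition forces FJ to be normal to RJ and since A1 is tangent to ST there, FS ⟂ ST, with radius 3.1, so the center F sits 3.1 in from both sides at F = (29.20, 16.30). That places the tangent points at J = (32.30, 16.30) on RJ and S = (29.20, 19.40) on ST. Then |DJ| = |J − D| = 36.18.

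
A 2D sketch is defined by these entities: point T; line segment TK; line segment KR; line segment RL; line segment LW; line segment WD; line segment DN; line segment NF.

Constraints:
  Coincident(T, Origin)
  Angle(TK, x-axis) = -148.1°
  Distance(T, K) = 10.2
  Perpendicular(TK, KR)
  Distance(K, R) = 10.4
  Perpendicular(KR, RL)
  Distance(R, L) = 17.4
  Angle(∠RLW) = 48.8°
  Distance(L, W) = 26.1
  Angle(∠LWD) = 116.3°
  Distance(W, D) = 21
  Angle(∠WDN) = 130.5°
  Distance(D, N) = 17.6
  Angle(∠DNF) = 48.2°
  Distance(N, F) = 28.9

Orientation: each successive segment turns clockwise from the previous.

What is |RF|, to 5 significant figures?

6.4291

T is at the origin; TK runs at -148.1° with length 10.2, so K = (-8.6595, -5.3901). The perpendicularity gives KR at right angles to TK, so KR runs at 121.90°; with |KR| = 10.4, R = (-14.155, 3.4392). The perpendicularity gives RL at right angles to KR, so RL runs at 31.900°; with |RL| = 17.4, L = (0.61684, 12.634). ∠RLW = 48.8° gives LW at -99.300° from the x-axis; with |LW| = 26.1, W = (-3.6010, -13.123). ∠LWD = 116.3° gives WD at -163.00° from the x-axis; with |WD| = 21.0, D = (-23.683, -19.263). ∠WDN = 130.5° gives DN at 147.50° from the x-axis; with |DN| = 17.6, N = (-38.527, -9.8062). ∠DNF = 48.2° gives NF at 15.700° from the x-axis; with |NF| = 28.9, F = (-10.705, -1.9859). Then |RF| = |F − R| = 6.4291.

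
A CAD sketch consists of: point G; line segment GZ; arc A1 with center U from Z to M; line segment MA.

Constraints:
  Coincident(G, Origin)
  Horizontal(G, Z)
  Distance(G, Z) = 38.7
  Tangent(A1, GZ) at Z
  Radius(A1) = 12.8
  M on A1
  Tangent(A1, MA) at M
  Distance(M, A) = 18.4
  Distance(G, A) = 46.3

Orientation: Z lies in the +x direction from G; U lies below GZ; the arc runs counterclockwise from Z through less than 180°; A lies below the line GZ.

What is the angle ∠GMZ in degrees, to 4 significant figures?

95.35°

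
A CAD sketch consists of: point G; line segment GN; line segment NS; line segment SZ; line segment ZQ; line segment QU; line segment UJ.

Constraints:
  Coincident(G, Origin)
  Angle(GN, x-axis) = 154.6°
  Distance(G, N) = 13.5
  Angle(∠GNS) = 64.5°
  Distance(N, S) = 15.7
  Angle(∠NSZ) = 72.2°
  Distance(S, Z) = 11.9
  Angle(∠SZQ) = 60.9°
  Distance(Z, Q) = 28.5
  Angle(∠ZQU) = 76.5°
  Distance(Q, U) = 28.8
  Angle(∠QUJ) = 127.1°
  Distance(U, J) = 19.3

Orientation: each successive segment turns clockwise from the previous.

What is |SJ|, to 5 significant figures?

25.390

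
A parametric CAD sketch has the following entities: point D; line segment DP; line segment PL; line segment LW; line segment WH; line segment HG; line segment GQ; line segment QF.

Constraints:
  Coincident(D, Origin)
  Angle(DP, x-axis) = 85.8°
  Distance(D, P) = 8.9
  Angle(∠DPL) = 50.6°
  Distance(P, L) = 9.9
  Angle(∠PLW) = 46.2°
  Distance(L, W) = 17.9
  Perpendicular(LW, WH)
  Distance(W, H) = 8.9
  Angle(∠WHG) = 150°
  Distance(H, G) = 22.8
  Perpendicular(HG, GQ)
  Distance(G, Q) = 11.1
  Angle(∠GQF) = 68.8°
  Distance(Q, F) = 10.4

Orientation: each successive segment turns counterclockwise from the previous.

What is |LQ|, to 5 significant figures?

23.304

D is at the origin; DP runs at 85.8° with length 8.9, so P = (0.65182, 8.8761). ∠DPL = 50.6° gives PL at -144.80° from the x-axis; with |PL| = 9.9, L = (-7.4379, 3.1694). ∠PLW = 46.2° gives LW at -11.000° from the x-axis; with |LW| = 17.9, W = (10.133, -0.24606). LW ⟂ WH, so WH runs at 79.000°; with |WH| = 8.9, H = (11.831, 8.4904). ∠WHG = 150.0° gives HG at 109.00° from the x-axis; with |HG| = 22.8, G = (4.4085, 30.048). The perpendicularity gives GQ at right angles to HG, so GQ runs at -161.00°; with |GQ| = 11.1, Q = (-6.0868, 26.434). Then |LQ| = |Q − L| = 23.304.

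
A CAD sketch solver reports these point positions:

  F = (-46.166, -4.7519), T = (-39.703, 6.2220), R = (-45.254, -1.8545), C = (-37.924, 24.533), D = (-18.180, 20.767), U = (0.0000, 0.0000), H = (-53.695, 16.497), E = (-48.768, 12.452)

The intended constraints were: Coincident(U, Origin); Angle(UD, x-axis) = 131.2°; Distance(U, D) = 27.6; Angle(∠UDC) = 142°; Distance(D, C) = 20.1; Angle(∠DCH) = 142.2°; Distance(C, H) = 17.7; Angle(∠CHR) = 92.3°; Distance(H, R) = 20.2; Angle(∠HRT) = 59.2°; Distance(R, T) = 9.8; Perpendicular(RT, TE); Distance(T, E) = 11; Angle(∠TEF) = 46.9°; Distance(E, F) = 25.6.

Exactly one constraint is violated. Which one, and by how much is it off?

Distance(E, F) = 25.6 — off by 8.20.

U = (0.00, 0.00) ✓; UD at 131.2° ✓; |UD| = 27.60 ✓; ∠UDC = 142.0° ✓; |DC| = 20.10 ✓; ∠DCH = 142.2° ✓; |CH| = 17.70 ✓; ∠CHR = 92.30° ✓; |HR| = 20.20 ✓; ∠HRT = 59.20° ✓; |RT| = 9.800 ✓; ∠(RT, TE) = 90.00° ✓; |TE| = 11.00 ✓; ∠TEF = 46.90° ✓; |EF| = 17.40 ✗.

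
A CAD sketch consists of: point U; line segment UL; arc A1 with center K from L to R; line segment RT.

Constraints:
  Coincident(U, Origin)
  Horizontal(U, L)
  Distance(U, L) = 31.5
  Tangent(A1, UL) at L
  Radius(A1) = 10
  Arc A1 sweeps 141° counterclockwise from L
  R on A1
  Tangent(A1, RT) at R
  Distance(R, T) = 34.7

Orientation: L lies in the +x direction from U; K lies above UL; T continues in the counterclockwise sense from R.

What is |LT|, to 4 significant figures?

44.68

U is at the origin; U and L share the same y with |UL| = 31.5 and L on the +x side, so L = (31.50, 0.000). The tangent condition forces KL to be normal to UL, so K = L + (0, 10) = (31.50, 10.00). On A1, L sits at bearing -90° from K; a 141° counterclockwise sweep puts R at bearing 51°, so R = K + 10.0·(cos 51°, sin 51°) = (37.79, 17.77). The tangent condition forces KR to be normal to RT, so RT runs along (−sin 51°, cos 51°); with |RT| = 34.7, T = (10.83, 39.61). Then |LT| = |T − L| = 44.68.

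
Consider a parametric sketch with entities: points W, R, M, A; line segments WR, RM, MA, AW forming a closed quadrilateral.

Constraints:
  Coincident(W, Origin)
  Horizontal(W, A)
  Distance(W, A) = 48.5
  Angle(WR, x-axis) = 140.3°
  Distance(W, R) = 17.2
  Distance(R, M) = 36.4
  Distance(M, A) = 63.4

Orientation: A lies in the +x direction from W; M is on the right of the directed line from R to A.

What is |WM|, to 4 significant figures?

27.02

Checks: |RM| = 36.40 ✓; |MA| = 63.40 ✓.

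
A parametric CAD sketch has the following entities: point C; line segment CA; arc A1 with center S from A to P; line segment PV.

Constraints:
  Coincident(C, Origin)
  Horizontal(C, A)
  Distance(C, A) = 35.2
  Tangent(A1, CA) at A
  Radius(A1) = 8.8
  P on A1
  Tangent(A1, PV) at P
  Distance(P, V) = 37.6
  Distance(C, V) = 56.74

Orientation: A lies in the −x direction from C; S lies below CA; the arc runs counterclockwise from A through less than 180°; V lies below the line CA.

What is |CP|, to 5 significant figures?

45.059

C is at the origin; C and A share the same y with |CA| = 35.2 and A on the −x side, so A = (-35.200, 0.0000). Since A1 is tangent to CA there, SA ⟂ CA, so S = A + (0, -8.8) = (-35.200, -8.8000). Since SP ⟂ PV (tangency), |SV| = √(8.8² + 37.6²) = 38.616 regardless of where P sits on A1. So V lies on both circle(C, 56.74) and circle(S, 38.616); the below-CA intersection is V = (-31.441, -47.233). P is the foot of the tangent from V: P = (-43.533, -11.630).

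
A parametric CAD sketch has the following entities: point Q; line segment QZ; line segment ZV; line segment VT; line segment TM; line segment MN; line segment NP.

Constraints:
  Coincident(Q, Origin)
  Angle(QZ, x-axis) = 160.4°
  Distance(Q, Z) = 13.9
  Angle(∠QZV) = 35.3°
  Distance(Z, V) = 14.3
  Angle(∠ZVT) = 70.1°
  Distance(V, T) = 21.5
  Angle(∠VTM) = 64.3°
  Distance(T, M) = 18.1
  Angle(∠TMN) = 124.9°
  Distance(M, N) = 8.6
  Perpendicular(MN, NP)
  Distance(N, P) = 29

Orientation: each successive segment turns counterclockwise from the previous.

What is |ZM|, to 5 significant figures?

9.2383

Q is at the origin; QZ runs at 160.4° with length 13.9, so Z = (-13.095, 4.6628). ∠QZV = 35.3° gives ZV at -54.900° from the x-axis; with |ZV| = 14.3, V = (-4.8720, -7.0368). ∠ZVT = 70.1° gives VT at 55.000° from the x-axis; with |VT| = 21.5, T = (7.4599, 10.575). ∠VTM = 64.3° gives TM at 170.70° from the x-axis; with |TM| = 18.1, M = (-10.402, 13.500). Then |ZM| = |M − Z| = 9.2383.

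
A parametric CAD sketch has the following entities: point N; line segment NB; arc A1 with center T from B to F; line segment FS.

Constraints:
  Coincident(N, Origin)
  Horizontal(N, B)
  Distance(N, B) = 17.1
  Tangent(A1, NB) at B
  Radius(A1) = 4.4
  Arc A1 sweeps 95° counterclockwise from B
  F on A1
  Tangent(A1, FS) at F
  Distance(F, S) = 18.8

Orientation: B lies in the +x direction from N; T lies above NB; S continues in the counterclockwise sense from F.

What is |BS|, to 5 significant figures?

23.672

N is at the origin; NB is horizontal with |NB| = 17.1 and B on the +x side, so B = (17.100, 0.0000). A1 meets NB tangentially, so TB is at right angles to NB, so T = B + (0, 4.4) = (17.100, 4.4000). On A1, B sits at bearing -90° from T; a 95° counterclockwise sweep puts F at bearing 5°, so F = T + 4.4·(cos 5°, sin 5°) = (21.483, 4.7835). A1 meets FS tangentially, so TF is at right angles to FS, so FS runs along (−sin 5°, cos 5°); with |FS| = 18.8, S = (19.845, 23.512). Then |BS| = |S − B| = 23.672.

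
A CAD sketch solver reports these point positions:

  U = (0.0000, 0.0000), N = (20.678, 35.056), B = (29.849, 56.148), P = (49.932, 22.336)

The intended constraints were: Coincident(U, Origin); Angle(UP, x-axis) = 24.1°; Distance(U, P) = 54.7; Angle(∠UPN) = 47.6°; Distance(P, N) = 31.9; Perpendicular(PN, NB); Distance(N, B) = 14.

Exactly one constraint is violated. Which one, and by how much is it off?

Distance(N, B) = 14 — off by 9.00.

U = (0.00, 0.00) ✓; UP at 24.10° ✓; |UP| = 54.70 ✓; ∠UPN = 47.60° ✓; |PN| = 31.90 ✓; ∠(PN, NB) = 90.00° ✓; |NB| = 23.00 ✗.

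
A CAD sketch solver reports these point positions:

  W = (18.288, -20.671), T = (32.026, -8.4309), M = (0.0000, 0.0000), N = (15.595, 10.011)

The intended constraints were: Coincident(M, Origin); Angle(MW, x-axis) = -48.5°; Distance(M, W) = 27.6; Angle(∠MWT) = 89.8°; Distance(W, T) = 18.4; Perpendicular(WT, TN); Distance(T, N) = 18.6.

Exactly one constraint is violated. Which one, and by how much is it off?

Distance(T, N) = 18.6 — off by 6.10.

M = (0.00, 0.00) ✓; MW at -48.50° ✓; |MW| = 27.60 ✓; ∠MWT = 89.80° ✓; |WT| = 18.40 ✓; ∠(WT, TN) = 90.00° ✓; |TN| = 24.70 ✗.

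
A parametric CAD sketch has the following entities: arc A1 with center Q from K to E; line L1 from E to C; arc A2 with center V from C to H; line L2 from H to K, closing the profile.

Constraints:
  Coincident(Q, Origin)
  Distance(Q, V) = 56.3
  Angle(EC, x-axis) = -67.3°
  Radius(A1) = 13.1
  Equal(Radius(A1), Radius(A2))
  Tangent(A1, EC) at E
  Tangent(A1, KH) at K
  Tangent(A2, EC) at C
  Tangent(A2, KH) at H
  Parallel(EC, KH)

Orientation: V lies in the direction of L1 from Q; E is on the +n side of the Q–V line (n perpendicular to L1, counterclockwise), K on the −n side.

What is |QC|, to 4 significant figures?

57.80

Tangency of A1 to both parallel lines with radius 13.1 puts E and K at Q ± 13.1·n: E = (12.09, 5.055), K = (-12.09, -5.055). Equal radii place C and H the same way about V: C = V + 13.1·n = (33.81, -46.88), H = V − 13.1·n = (9.641, -56.99). Then |QC| = |C − Q| = 57.80.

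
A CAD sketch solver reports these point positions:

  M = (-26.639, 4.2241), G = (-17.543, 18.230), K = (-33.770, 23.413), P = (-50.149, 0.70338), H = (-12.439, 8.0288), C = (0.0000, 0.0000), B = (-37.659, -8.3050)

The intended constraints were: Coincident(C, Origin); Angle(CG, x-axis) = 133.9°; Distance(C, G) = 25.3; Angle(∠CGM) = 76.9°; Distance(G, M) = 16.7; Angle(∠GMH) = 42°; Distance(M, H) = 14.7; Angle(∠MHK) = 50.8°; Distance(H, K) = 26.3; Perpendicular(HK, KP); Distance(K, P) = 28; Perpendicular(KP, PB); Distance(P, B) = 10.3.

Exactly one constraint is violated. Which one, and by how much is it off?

Distance(P, B) = 10.3 — off by 5.10.

C = (0.00, 0.00) ✓; CG at 133.9° ✓; |CG| = 25.30 ✓; ∠CGM = 76.90° ✓; |GM| = 16.70 ✓; ∠GMH = 42.00° ✓; |MH| = 14.70 ✓; ∠MHK = 50.80° ✓; |HK| = 26.30 ✓; ∠(HK, KP) = 90.00° ✓; |KP| = 28.00 ✓; ∠(KP, PB) = 90.00° ✓; |PB| = 15.40 ✗.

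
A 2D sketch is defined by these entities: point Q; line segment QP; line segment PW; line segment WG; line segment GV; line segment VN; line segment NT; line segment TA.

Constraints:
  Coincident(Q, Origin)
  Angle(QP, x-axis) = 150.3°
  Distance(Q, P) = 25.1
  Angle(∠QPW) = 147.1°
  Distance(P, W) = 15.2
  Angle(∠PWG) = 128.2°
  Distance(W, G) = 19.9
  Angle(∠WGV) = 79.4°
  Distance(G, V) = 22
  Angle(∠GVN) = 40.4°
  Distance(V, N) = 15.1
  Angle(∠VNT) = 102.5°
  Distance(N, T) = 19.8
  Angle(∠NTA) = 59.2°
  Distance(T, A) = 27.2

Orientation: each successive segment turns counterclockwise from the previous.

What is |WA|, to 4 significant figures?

35.85

∠VNT = 102.5° gives NT at -167.3° from the x-axis; with |NT| = 19.8, T = (-54.10, -4.492). ∠NTA = 59.2° gives TA at -46.50° from the x-axis; with |TA| = 27.2, A = (-35.38, -24.22). Then |WA| = |A − W| = 35.85.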